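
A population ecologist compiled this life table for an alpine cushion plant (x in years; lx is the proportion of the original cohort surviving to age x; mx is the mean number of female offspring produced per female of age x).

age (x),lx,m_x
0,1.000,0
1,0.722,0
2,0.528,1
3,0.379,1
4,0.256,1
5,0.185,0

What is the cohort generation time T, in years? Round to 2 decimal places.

2.77

lx·mx: 0, 0, 0.528, 0.379, 0.256, 0 → R0 = 1.163
x·lx·mx: 0, 0, 1.056, 1.137, 1.024, 0 → Σ = 3.217
T = 3.217 / 1.163 = 2.766122… → 2.77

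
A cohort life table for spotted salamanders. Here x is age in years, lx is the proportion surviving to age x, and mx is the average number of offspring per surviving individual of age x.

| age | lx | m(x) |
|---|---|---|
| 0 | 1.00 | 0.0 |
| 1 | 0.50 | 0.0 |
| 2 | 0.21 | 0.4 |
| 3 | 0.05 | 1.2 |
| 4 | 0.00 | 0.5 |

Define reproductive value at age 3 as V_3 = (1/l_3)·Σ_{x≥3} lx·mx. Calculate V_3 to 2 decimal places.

lx·mx for x ≥ 3: 0.06, 0 → sum = 0.06
V_3 = 0.06 / l_3 = 0.06 / 0.05 = 1.2 → 1.20

1.20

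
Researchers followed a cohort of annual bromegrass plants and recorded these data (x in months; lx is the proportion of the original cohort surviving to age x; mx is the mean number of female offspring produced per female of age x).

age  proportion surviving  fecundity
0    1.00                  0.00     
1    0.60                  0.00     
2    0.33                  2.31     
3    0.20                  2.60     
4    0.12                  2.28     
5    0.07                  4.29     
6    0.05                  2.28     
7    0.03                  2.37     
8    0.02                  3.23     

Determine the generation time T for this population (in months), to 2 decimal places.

3.50

lx·mx: 0, 0, 0.7623, 0.52, 0.2736, 0.3003, 0.114, 0.0711, 0.0646 → R0 = 2.1059
x·lx·mx: 0, 0, 1.5246, 1.56, 1.0944, 1.5015, 0.684, 0.4977, 0.5168 → Σ = 7.379
T = 7.379 / 2.1059 = 3.503965… → 3.50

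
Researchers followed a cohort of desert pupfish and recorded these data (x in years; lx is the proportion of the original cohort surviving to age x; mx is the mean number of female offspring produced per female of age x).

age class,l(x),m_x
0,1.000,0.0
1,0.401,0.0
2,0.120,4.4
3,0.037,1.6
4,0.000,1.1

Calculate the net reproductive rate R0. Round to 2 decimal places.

lx·mx by age: 0, 0, 0.528, 0.0592, 0
R0 = Σ lx·mx = 0.5872 → 0.59

0.59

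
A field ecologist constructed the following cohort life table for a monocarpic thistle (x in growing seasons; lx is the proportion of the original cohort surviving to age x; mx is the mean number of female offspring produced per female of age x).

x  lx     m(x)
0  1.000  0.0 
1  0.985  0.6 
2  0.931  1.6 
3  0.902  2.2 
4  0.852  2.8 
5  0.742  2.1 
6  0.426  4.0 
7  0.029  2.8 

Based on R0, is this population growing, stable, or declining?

growing

R0 = Σ lx·mx = 0 + 0.591 + 1.4896 + 1.9844 + 2.3856 + 1.5582 + 1.704 + 0.0812 = 9.794
R0 > 1, so the population is growing.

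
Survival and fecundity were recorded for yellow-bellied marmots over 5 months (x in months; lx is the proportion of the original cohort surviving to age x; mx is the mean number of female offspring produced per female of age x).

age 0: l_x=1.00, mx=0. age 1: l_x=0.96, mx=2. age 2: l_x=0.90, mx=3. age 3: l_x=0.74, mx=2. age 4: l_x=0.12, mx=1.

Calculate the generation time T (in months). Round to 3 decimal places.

1.968

lx·mx: 0, 1.92, 2.7, 1.48, 0.12 → R0 = 6.22
x·lx·mx: 0, 1.92, 5.4, 4.44, 0.48 → Σ = 12.24
T = 12.24 / 6.22 = 1.967846… → 1.968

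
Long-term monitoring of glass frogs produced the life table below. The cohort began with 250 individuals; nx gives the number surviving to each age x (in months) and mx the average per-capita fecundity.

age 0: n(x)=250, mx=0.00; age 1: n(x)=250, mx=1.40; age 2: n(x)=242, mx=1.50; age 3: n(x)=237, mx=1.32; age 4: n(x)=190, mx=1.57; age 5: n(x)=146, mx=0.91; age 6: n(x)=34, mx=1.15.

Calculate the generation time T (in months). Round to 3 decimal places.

2.745

lx = nx/n0 = nx/250: 1, 1, 0.968, 0.948, 0.76, 0.584, 0.136
lx·mx: 0, 1.4, 1.452, 1.25136, 1.1932, 0.53144, 0.1564 → R0 = 5.9844
x·lx·mx: 0, 1.4, 2.904, 3.75408, 4.7728, 2.6572, 0.9384 → Σ = 16.42648
T = 16.42648 / 5.9844 = 2.744883… → 2.745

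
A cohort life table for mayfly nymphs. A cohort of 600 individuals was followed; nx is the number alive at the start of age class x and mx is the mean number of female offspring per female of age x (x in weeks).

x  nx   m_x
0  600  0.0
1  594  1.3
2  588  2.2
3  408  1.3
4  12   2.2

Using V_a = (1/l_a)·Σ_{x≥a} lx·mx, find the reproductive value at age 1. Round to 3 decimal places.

lx = nx/n0 = nx/600: 1, 0.99, 0.98, 0.68, 0.02
lx·mx for x ≥ 1: 1.287, 2.156, 0.884, 0.044 → sum = 4.371
V_1 = 4.371 / l_1 = 4.371 / 0.99 = 4.415152… → 4.415

4.415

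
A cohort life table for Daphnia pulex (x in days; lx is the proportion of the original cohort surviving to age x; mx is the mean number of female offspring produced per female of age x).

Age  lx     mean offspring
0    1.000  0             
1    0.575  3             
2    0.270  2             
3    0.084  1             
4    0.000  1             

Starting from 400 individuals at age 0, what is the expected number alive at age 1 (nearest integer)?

230

Expected survivors = N0 · l_1 = 400 × 0.575 = 230 → 230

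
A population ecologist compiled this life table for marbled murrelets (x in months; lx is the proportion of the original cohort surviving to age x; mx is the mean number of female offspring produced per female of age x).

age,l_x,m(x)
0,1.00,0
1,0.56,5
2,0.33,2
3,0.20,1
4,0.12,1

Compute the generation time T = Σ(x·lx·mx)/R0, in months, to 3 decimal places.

lx·mx: 0, 2.8, 0.66, 0.2, 0.12 → R0 = 3.78
x·lx·mx: 0, 2.8, 1.32, 0.6, 0.48 → Σ = 5.2
T = 5.2 / 3.78 = 1.375661… → 1.376

1.376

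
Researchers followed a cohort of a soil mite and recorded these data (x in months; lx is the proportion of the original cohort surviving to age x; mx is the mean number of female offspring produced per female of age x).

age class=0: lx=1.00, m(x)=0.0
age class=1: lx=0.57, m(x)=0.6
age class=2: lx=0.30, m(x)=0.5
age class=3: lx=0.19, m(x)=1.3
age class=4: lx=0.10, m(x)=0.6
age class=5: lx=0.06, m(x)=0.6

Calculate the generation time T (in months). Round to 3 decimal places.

2.159

lx·mx: 0, 0.342, 0.15, 0.247, 0.06, 0.036 → R0 = 0.835
x·lx·mx: 0, 0.342, 0.3, 0.741, 0.24, 0.18 → Σ = 1.803
T = 1.803 / 0.835 = 2.159281… → 2.159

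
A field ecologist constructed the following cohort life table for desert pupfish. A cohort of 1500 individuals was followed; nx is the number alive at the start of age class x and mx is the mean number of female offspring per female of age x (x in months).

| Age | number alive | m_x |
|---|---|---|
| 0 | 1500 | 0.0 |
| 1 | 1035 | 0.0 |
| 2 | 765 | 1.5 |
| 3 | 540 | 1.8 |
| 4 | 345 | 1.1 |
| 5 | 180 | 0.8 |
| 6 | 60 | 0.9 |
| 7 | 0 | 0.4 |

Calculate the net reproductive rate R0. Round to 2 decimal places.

1.80

lx = nx/n0 = nx/1500: 1, 0.69, 0.51, 0.36, 0.23, 0.12, 0.04, 0
lx·mx by age: 0, 0, 0.765, 0.648, 0.253, 0.096, 0.036, 0
R0 = Σ lx·mx = 1.798 → 1.80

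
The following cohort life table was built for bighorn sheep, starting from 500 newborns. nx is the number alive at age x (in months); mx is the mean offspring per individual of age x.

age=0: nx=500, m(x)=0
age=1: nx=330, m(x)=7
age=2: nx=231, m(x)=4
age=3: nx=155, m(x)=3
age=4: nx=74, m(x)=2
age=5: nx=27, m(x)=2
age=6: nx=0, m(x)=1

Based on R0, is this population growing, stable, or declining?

growing

lx = nx/n0 = nx/500: 1, 0.66, 0.462, 0.31, 0.148, 0.054, 0
R0 = Σ lx·mx = 0 + 4.62 + 1.848 + 0.93 + 0.296 + 0.108 + 0 = 7.802
R0 > 1, so the population is growing.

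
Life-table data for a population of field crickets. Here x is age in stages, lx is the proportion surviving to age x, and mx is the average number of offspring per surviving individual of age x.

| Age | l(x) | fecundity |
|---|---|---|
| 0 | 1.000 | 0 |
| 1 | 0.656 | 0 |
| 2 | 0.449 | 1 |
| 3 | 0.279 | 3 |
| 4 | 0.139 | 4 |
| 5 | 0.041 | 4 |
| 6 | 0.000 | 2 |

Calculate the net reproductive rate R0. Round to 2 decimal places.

2.01

lx·mx by age: 0, 0, 0.449, 0.837, 0.556, 0.164, 0
R0 = Σ lx·mx = 2.006 → 2.01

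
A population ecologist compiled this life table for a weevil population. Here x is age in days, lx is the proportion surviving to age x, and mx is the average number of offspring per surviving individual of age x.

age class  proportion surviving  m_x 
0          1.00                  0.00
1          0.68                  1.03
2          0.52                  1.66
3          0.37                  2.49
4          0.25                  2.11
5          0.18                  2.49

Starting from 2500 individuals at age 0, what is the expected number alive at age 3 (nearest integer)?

Expected survivors = N0 · l_3 = 2500 × 0.37 = 925 → 925

925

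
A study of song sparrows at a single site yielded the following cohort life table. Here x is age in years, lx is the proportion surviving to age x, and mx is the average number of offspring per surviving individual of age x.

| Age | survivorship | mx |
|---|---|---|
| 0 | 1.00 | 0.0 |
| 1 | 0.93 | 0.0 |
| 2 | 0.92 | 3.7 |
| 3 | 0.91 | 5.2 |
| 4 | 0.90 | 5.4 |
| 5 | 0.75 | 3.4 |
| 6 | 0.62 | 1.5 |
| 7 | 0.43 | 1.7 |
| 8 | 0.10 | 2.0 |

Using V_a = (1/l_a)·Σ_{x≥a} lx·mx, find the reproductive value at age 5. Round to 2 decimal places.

5.88

lx·mx for x ≥ 5: 2.55, 0.93, 0.731, 0.2 → sum = 4.411
V_5 = 4.411 / l_5 = 4.411 / 0.75 = 5.881333… → 5.88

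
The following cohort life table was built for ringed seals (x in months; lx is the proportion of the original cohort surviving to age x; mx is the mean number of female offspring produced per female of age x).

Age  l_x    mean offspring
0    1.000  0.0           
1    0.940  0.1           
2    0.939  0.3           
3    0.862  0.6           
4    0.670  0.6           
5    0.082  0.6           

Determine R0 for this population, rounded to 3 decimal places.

lx·mx by age: 0, 0.094, 0.2817, 0.5172, 0.402, 0.0492
R0 = Σ lx·mx = 1.3441 → 1.344

1.344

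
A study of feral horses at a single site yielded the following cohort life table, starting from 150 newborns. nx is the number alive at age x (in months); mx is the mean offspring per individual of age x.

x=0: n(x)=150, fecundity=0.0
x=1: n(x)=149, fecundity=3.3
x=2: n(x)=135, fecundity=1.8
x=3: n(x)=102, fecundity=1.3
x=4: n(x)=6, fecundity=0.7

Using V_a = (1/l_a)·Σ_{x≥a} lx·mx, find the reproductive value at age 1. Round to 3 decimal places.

5.849

lx = nx/n0 = nx/150: 1, 0.99333…, 0.9, 0.68, 0.04
lx·mx for x ≥ 1: 3.278…, 1.62, 0.884, 0.028 → sum = 5.81…
V_1 = 5.81… / l_1 = 5.81… / 0.993333… = 5.848993… → 5.849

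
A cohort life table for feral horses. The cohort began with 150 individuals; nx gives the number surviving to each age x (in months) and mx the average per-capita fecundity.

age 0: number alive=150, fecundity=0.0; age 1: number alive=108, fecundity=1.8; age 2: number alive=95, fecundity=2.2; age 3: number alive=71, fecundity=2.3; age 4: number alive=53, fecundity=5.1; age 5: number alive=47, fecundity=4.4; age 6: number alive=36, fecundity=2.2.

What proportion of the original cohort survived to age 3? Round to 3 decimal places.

l_3 = n_3/n_0 = 71/150 = 0.473333… → 0.473

0.473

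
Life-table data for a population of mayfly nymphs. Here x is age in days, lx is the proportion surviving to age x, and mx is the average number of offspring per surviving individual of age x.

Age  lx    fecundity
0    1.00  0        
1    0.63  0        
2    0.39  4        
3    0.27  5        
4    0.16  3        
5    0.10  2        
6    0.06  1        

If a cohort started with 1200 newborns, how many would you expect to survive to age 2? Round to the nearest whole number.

Expected survivors = N0 · l_2 = 1200 × 0.39 = 468 → 468

468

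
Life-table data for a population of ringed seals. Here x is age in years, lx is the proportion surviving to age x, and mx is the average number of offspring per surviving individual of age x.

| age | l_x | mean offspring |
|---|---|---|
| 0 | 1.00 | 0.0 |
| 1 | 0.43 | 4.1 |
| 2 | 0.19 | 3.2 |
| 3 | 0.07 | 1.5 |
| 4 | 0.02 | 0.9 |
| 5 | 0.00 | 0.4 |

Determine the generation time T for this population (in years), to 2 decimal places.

1.35

lx·mx: 0, 1.763, 0.608, 0.105, 0.018, 0 → R0 = 2.494
x·lx·mx: 0, 1.763, 1.216, 0.315, 0.072, 0 → Σ = 3.366
T = 3.366 / 2.494 = 1.349639… → 1.35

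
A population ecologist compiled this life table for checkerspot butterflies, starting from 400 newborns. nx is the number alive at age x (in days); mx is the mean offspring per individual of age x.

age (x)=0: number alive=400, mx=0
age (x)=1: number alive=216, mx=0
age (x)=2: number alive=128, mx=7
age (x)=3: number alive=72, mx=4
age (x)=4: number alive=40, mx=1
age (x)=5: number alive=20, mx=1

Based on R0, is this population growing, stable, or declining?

growing

lx = nx/n0 = nx/400: 1, 0.54, 0.32, 0.18, 0.1, 0.05
R0 = Σ lx·mx = 0 + 0 + 2.24 + 0.72 + 0.1 + 0.05 = 3.11
R0 > 1, so the population is growing.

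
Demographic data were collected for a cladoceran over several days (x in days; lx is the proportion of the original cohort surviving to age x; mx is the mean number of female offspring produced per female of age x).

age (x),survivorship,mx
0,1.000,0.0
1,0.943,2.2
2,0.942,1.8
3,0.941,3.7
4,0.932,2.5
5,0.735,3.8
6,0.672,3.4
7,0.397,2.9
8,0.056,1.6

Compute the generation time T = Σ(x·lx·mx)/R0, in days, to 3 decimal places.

3.879

lx·mx: 0, 2.0746, 1.6956, 3.4817, 2.33, 2.793, 2.2848, 1.1513, 0.0896 → R0 = 15.9006
x·lx·mx: 0, 2.0746, 3.3912, 10.4451, 9.32, 13.965, 13.7088, 8.0591, 0.7168 → Σ = 61.6806
T = 61.6806 / 15.9006 = 3.879137… → 3.879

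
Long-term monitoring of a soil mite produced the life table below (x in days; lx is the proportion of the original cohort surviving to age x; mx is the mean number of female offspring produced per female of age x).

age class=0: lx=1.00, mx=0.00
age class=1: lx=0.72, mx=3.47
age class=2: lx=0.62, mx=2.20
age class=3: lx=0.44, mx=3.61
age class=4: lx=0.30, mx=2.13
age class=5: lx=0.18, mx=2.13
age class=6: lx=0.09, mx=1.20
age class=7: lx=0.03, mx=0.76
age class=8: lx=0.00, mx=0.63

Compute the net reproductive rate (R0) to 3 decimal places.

lx·mx by age: 0, 2.4984, 1.364, 1.5884, 0.639, 0.3834, 0.108, 0.0228, 0
R0 = Σ lx·mx = 6.604 → 6.604

6.604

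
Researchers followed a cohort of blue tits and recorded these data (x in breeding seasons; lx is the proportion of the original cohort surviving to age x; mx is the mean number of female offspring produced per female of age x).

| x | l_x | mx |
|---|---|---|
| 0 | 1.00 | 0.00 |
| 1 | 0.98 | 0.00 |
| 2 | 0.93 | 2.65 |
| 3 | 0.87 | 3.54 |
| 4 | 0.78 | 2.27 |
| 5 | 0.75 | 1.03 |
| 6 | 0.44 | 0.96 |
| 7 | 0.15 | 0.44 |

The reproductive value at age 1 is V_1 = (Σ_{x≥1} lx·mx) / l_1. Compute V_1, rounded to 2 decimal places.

8.75

lx·mx for x ≥ 1: 0, 2.4645, 3.0798, 1.7706, 0.7725, 0.4224, 0.066 → sum = 8.5758
V_1 = 8.5758 / l_1 = 8.5758 / 0.98 = 8.750816… → 8.75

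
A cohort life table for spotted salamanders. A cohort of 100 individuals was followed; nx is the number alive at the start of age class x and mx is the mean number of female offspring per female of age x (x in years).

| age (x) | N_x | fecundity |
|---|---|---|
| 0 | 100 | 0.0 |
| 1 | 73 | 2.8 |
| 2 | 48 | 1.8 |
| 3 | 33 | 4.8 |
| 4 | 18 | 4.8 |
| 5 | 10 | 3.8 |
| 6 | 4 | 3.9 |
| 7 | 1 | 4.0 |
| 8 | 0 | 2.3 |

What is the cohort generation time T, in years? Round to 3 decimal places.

2.545

lx = nx/n0 = nx/100: 1, 0.73, 0.48, 0.33, 0.18, 0.1, 0.04, 0.01, 0
lx·mx: 0, 2.044, 0.864, 1.584, 0.864, 0.38, 0.156, 0.04, 0 → R0 = 5.932
x·lx·mx: 0, 2.044, 1.728, 4.752, 3.456, 1.9, 0.936, 0.28, 0 → Σ = 15.096
T = 15.096 / 5.932 = 2.544842… → 2.545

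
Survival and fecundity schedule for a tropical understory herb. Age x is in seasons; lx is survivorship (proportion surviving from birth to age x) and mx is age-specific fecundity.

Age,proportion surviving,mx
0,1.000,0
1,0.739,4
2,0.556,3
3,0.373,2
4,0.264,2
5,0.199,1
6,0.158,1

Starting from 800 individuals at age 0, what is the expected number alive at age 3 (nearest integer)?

Expected survivors = N0 · l_3 = 800 × 0.373 = 298.4 → 298

298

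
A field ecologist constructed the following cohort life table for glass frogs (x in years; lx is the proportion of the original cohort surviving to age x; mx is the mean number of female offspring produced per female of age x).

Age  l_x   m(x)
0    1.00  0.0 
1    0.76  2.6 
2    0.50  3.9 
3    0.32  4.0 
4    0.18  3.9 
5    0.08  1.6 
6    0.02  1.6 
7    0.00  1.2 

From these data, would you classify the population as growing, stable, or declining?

R0 = Σ lx·mx = 0 + 1.976 + 1.95 + 1.28 + 0.702 + 0.128 + 0.032 + 0 = 6.068
R0 > 1, so the population is growing.

growing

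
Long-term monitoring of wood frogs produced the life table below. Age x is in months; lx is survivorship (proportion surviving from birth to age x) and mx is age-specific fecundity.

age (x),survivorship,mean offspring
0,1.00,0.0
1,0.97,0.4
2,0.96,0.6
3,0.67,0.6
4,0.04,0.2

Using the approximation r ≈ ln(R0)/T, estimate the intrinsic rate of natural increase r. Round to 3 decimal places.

R0 = Σ lx·mx = 0 + 0.388 + 0.576 + 0.402 + 0.008 = 1.374
Σ x·lx·mx = 2.778; T = 2.778/1.374 = 2.02183…
r ≈ ln(R0)/T = ln(1.374)/2.02183… = 0.15715… → 0.157

0.157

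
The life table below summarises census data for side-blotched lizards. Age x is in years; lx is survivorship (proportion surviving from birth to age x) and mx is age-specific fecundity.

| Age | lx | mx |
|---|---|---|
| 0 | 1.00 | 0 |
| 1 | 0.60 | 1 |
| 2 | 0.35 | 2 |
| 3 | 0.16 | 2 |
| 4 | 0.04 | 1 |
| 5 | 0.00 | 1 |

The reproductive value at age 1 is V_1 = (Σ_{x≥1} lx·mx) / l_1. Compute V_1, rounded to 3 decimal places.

lx·mx for x ≥ 1: 0.6, 0.7, 0.32, 0.04, 0 → sum = 1.66
V_1 = 1.66 / l_1 = 1.66 / 0.6 = 2.766667… → 2.767

2.767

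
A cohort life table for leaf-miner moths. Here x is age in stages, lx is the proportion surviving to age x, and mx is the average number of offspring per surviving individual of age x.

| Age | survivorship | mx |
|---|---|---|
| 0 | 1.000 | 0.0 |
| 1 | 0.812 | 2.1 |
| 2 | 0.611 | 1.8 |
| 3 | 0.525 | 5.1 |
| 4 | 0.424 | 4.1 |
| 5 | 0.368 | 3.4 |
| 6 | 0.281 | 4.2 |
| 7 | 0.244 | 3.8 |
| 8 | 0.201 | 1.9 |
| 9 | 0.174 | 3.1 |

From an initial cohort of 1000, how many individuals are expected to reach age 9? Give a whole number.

Expected survivors = N0 · l_9 = 1000 × 0.174 = 174 → 174

174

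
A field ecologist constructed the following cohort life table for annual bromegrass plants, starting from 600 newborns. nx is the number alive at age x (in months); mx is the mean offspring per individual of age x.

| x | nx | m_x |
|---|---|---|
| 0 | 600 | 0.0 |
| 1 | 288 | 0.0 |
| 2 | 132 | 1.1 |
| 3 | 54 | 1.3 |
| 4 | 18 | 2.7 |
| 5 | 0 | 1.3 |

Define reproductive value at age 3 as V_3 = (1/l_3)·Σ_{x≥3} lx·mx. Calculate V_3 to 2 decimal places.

2.20

lx = nx/n0 = nx/600: 1, 0.48, 0.22, 0.09, 0.03, 0
lx·mx for x ≥ 3: 0.117, 0.081, 0 → sum = 0.198
V_3 = 0.198 / l_3 = 0.198 / 0.09 = 2.2 → 2.20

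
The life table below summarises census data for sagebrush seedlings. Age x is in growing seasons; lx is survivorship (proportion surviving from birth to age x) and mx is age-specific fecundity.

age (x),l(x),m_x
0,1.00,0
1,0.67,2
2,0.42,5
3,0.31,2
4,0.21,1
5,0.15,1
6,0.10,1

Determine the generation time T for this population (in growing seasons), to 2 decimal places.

lx·mx: 0, 1.34, 2.1, 0.62, 0.21, 0.15, 0.1 → R0 = 4.52
x·lx·mx: 0, 1.34, 4.2, 1.86, 0.84, 0.75, 0.6 → Σ = 9.59
T = 9.59 / 4.52 = 2.121681… → 2.12

2.12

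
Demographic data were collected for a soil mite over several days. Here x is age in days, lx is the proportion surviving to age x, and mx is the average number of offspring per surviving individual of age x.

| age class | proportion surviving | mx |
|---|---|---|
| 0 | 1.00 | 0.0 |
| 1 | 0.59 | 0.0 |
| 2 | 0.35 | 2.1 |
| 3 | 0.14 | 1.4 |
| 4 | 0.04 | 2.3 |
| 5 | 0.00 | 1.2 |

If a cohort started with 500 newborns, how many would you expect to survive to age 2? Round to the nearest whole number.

175

Expected survivors = N0 · l_2 = 500 × 0.35 = 175 → 175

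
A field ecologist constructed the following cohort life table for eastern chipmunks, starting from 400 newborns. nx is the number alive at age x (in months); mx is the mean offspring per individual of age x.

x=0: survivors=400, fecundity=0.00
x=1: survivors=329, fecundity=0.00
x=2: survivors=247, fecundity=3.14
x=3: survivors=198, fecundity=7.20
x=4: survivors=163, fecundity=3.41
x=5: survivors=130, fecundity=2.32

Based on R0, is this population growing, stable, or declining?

lx = nx/n0 = nx/400: 1, 0.8225, 0.6175, 0.495, 0.4075, 0.325
R0 = Σ lx·mx = 0 + 0 + 1.93895 + 3.564 + 1.389575 + 0.754 = 7.646525
R0 > 1, so the population is growing.

growing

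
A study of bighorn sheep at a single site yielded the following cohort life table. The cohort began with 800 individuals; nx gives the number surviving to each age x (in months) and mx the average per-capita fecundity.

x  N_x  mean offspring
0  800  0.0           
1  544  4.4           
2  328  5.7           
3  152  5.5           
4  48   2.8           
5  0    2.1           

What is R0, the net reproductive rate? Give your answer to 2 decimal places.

6.54

lx = nx/n0 = nx/800: 1, 0.68, 0.41, 0.19, 0.06, 0
lx·mx by age: 0, 2.992, 2.337, 1.045, 0.168, 0
R0 = Σ lx·mx = 6.542 → 6.54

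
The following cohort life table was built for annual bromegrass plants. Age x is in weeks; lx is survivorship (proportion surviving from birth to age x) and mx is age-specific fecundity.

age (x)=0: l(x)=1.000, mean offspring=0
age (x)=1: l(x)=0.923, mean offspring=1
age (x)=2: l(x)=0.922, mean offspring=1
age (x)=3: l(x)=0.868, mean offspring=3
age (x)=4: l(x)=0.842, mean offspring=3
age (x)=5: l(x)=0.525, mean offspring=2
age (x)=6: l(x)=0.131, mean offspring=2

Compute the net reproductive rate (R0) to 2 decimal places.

8.29

lx·mx by age: 0, 0.923, 0.922, 2.604, 2.526, 1.05, 0.262
R0 = Σ lx·mx = 8.287 → 8.29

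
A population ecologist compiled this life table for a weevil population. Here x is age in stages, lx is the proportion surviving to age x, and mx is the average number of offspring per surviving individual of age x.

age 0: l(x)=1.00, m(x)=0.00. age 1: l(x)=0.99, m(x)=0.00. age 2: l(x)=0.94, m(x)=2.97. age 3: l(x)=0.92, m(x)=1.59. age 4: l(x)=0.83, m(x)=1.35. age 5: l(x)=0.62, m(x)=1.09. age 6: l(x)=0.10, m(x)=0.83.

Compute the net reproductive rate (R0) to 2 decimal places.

lx·mx by age: 0, 0, 2.7918, 1.4628, 1.1205, 0.6758, 0.083
R0 = Σ lx·mx = 6.1339 → 6.13

6.13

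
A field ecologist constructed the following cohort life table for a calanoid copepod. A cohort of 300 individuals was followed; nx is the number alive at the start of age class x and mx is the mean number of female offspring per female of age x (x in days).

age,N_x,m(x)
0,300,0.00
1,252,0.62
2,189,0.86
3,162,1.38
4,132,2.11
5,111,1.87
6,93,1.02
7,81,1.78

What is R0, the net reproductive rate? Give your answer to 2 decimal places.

4.22

lx = nx/n0 = nx/300: 1, 0.84, 0.63, 0.54, 0.44, 0.37, 0.31, 0.27
lx·mx by age: 0, 0.5208, 0.5418, 0.7452, 0.9284, 0.6919, 0.3162, 0.4806
R0 = Σ lx·mx = 4.2249 → 4.22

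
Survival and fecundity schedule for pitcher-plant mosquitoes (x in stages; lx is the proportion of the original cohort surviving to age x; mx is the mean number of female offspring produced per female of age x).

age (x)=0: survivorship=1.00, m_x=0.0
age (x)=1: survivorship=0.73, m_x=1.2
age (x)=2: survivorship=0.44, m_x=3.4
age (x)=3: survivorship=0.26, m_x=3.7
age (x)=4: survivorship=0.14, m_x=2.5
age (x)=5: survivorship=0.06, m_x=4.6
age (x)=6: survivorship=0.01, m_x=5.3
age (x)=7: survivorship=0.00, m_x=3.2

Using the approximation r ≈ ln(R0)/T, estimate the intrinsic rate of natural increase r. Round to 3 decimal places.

0.566

R0 = Σ lx·mx = 0 + 0.876 + 1.496 + 0.962 + 0.35 + 0.276 + 0.053 + 0 = 4.013
Σ x·lx·mx = 9.852; T = 9.852/4.013 = 2.45502…
r ≈ ln(R0)/T = ln(4.013)/2.45502… = 0.566… → 0.566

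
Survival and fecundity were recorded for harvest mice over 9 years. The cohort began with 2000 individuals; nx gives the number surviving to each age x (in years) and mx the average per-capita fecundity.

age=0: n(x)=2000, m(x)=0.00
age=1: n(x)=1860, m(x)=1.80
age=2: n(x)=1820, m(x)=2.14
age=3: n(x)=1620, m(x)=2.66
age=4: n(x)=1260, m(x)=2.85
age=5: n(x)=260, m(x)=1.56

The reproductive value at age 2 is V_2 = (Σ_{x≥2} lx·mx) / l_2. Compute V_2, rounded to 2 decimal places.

6.70

lx = nx/n0 = nx/2000: 1, 0.93, 0.91, 0.81, 0.63, 0.13
lx·mx for x ≥ 2: 1.9474, 2.1546, 1.7955, 0.2028 → sum = 6.1003
V_2 = 6.1003 / l_2 = 6.1003 / 0.91 = 6.703626… → 6.70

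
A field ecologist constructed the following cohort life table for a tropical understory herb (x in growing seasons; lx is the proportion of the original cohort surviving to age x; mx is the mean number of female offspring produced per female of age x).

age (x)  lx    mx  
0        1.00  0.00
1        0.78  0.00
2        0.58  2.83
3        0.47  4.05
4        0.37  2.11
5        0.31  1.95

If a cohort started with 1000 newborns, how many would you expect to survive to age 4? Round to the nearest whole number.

370

Expected survivors = N0 · l_4 = 1000 × 0.37 = 370 → 370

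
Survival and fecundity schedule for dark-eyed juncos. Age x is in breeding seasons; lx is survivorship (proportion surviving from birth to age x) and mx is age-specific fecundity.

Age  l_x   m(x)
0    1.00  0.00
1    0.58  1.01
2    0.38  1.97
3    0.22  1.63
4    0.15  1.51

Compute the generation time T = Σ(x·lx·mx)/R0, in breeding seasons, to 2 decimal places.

lx·mx: 0, 0.5858, 0.7486, 0.3586, 0.2265 → R0 = 1.9195
x·lx·mx: 0, 0.5858, 1.4972, 1.0758, 0.906 → Σ = 4.0648
T = 4.0648 / 1.9195 = 2.117635… → 2.12

2.12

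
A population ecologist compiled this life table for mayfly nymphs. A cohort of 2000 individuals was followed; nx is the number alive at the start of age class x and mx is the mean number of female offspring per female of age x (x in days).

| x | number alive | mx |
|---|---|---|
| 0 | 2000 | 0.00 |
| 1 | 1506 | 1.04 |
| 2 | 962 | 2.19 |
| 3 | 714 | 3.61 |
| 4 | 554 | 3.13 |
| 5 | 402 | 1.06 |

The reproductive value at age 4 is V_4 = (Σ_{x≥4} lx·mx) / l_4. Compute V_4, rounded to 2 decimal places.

3.90

lx = nx/n0 = nx/2000: 1, 0.753, 0.481, 0.357, 0.277, 0.201
lx·mx for x ≥ 4: 0.86701, 0.21306 → sum = 1.08007
V_4 = 1.08007 / l_4 = 1.08007 / 0.277 = 3.89917… → 3.90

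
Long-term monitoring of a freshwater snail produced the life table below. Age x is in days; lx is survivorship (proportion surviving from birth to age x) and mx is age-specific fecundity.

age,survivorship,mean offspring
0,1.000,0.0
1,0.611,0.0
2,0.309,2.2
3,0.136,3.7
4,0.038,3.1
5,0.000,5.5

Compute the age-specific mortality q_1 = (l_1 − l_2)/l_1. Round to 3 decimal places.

q_1 = (l_1 − l_2) / l_1 = (0.611 − 0.309) / 0.611
     = 0.302 / 0.611 = 0.494272… → 0.494

0.494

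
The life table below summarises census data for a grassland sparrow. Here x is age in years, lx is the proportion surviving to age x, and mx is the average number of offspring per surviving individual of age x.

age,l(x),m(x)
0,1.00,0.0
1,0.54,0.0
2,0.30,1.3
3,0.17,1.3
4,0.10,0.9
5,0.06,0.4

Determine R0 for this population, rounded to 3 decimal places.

0.725

lx·mx by age: 0, 0, 0.39, 0.221, 0.09, 0.024
R0 = Σ lx·mx = 0.725 → 0.725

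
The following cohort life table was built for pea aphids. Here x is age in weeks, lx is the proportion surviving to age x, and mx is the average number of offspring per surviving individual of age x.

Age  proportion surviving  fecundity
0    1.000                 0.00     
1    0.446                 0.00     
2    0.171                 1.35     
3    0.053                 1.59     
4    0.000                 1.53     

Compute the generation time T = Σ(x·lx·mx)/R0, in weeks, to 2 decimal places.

lx·mx: 0, 0, 0.23085, 0.08427, 0 → R0 = 0.31512
x·lx·mx: 0, 0, 0.4617, 0.25281, 0 → Σ = 0.71451
T = 0.71451 / 0.31512 = 2.267422… → 2.27

2.27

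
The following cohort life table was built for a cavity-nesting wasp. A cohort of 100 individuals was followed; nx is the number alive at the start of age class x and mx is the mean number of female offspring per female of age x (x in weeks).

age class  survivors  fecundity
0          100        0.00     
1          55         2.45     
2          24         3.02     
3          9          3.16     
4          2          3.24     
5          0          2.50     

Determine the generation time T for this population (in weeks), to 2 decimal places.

1.61

lx = nx/n0 = nx/100: 1, 0.55, 0.24, 0.09, 0.02, 0
lx·mx: 0, 1.3475, 0.7248, 0.2844, 0.0648, 0 → R0 = 2.4215
x·lx·mx: 0, 1.3475, 1.4496, 0.8532, 0.2592, 0 → Σ = 3.9095
T = 3.9095 / 2.4215 = 1.614495… → 1.61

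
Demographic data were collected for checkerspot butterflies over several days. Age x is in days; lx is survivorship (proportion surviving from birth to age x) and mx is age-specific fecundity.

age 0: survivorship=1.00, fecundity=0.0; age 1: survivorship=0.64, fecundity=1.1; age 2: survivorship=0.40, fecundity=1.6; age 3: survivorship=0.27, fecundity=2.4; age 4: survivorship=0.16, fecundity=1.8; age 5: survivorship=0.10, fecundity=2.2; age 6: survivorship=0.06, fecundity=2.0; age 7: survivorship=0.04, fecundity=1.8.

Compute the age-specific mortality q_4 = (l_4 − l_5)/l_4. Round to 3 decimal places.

q_4 = (l_4 − l_5) / l_4 = (0.16 − 0.1) / 0.16
     = 0.06 / 0.16 = 0.375 → 0.375

0.375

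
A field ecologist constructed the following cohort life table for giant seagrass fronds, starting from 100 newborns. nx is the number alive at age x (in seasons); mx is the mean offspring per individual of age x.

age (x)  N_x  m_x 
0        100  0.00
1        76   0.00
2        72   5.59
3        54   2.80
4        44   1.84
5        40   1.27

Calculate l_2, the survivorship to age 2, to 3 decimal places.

l_2 = n_2/n_0 = 72/100 = 0.72 → 0.720

0.720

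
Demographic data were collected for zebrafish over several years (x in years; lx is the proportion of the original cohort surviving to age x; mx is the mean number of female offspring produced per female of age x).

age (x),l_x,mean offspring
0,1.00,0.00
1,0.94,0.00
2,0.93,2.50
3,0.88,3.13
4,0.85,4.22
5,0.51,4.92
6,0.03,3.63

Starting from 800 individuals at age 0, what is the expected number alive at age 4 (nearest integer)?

680

Expected survivors = N0 · l_4 = 800 × 0.85 = 680 → 680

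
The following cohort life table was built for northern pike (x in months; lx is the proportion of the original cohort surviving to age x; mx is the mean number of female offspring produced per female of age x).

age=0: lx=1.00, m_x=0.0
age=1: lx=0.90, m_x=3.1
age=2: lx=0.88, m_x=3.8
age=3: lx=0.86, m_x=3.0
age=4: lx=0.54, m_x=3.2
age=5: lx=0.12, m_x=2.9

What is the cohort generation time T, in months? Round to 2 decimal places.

2.40

lx·mx: 0, 2.79, 3.344, 2.58, 1.728, 0.348 → R0 = 10.79
x·lx·mx: 0, 2.79, 6.688, 7.74, 6.912, 1.74 → Σ = 25.87
T = 25.87 / 10.79 = 2.39759… → 2.40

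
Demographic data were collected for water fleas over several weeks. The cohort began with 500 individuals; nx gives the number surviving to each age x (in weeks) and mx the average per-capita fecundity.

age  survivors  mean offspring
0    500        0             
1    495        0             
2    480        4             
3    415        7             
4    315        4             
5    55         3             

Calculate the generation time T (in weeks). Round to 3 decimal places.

lx = nx/n0 = nx/500: 1, 0.99, 0.96, 0.83, 0.63, 0.11
lx·mx: 0, 0, 3.84, 5.81, 2.52, 0.33 → R0 = 12.5
x·lx·mx: 0, 0, 7.68, 17.43, 10.08, 1.65 → Σ = 36.84
T = 36.84 / 12.5 = 2.9472 → 2.947

2.947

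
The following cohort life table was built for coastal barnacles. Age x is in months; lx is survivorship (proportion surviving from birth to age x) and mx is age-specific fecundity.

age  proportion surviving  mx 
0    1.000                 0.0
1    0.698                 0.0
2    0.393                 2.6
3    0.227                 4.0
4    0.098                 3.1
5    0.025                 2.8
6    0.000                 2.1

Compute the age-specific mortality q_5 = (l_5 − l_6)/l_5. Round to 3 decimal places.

q_5 = (l_5 − l_6) / l_5 = (0.025 − 0) / 0.025
     = 0.025 / 0.025 = 1 → 1.000

1.000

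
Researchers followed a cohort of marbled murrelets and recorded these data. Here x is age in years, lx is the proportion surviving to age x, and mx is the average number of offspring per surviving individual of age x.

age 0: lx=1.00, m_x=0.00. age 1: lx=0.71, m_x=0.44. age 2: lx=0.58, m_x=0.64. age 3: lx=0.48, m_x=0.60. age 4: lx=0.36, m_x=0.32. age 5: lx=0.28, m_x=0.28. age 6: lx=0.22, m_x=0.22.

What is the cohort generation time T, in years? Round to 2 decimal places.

lx·mx: 0, 0.3124, 0.3712, 0.288, 0.1152, 0.0784, 0.0484 → R0 = 1.2136
x·lx·mx: 0, 0.3124, 0.7424, 0.864, 0.4608, 0.392, 0.2904 → Σ = 3.062
T = 3.062 / 1.2136 = 2.523072… → 2.52

2.52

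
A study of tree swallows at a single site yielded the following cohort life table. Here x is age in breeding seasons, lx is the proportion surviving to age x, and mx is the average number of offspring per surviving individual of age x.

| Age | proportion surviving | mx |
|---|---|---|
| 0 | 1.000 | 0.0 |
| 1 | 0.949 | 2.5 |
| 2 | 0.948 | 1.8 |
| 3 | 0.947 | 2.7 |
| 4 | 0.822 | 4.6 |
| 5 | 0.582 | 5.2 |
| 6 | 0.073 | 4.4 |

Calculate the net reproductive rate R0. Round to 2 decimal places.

13.76

lx·mx by age: 0, 2.3725, 1.7064, 2.5569, 3.7812, 3.0264, 0.3212
R0 = Σ lx·mx = 13.7646 → 13.76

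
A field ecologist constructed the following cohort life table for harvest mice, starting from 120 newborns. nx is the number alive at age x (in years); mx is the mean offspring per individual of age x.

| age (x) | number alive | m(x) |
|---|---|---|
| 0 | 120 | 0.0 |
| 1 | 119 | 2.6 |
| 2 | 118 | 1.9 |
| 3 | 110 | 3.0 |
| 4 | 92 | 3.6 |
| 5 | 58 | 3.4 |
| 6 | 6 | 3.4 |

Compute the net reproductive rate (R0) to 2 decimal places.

11.77

lx = nx/n0 = nx/120: 1, 0.99167…, 0.98333…, 0.91667…, 0.76667…, 0.48333…, 0.05
lx·mx by age: 0, 2.578333…, 1.868333…, 2.75…, 2.76…, 1.643333…, 0.17
R0 = Σ lx·mx = 11.77… → 11.77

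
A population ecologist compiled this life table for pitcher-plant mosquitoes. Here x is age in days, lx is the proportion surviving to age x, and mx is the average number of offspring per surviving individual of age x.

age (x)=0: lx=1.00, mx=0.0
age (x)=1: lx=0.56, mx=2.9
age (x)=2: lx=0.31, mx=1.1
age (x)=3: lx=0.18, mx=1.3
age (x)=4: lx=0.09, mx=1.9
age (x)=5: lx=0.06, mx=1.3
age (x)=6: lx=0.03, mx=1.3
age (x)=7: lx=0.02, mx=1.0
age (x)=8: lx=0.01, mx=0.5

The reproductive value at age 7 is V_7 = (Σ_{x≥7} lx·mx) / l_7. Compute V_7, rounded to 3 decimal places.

lx·mx for x ≥ 7: 0.02, 0.005 → sum = 0.025
V_7 = 0.025 / l_7 = 0.025 / 0.02 = 1.25 → 1.250

1.250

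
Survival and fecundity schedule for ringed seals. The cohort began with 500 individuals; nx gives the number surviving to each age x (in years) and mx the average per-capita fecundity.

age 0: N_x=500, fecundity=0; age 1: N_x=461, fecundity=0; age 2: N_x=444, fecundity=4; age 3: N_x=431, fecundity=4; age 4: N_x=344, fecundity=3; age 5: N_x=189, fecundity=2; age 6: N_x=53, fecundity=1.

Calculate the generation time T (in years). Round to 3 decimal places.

3.034

lx = nx/n0 = nx/500: 1, 0.922, 0.888, 0.862, 0.688, 0.378, 0.106
lx·mx: 0, 0, 3.552, 3.448, 2.064, 0.756, 0.106 → R0 = 9.926
x·lx·mx: 0, 0, 7.104, 10.344, 8.256, 3.78, 0.636 → Σ = 30.12
T = 30.12 / 9.926 = 3.034455… → 3.034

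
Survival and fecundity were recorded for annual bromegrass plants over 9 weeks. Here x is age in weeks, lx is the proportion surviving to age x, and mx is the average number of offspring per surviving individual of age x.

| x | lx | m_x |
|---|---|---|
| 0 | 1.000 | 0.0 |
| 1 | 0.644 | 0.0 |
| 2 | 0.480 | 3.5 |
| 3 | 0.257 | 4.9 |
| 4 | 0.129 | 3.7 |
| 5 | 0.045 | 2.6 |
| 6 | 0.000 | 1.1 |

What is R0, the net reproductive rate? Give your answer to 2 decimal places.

lx·mx by age: 0, 0, 1.68, 1.2593, 0.4773, 0.117, 0
R0 = Σ lx·mx = 3.5336 → 3.53

3.53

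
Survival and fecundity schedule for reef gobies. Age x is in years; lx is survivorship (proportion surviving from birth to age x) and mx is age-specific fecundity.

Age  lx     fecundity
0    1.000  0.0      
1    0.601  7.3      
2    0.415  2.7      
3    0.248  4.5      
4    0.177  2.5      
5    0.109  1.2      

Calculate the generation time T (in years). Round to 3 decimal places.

lx·mx: 0, 4.3873, 1.1205, 1.116, 0.4425, 0.1308 → R0 = 7.1971
x·lx·mx: 0, 4.3873, 2.241, 3.348, 1.77, 0.654 → Σ = 12.4003
T = 12.4003 / 7.1971 = 1.722958… → 1.723

1.723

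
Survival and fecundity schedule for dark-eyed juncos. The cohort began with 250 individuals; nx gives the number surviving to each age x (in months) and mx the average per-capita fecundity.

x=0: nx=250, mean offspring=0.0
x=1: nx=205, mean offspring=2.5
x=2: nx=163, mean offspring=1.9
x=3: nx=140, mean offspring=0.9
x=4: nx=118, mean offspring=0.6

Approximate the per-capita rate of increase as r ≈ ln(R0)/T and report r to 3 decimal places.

lx = nx/n0 = nx/250: 1, 0.82, 0.652, 0.56, 0.472
R0 = Σ lx·mx = 0 + 2.05 + 1.2388 + 0.504 + 0.2832 = 4.076
Σ x·lx·mx = 7.1724; T = 7.1724/4.076 = 1.75967…
r ≈ ln(R0)/T = ln(4.076)/1.75967… = 0.79851… → 0.799

0.799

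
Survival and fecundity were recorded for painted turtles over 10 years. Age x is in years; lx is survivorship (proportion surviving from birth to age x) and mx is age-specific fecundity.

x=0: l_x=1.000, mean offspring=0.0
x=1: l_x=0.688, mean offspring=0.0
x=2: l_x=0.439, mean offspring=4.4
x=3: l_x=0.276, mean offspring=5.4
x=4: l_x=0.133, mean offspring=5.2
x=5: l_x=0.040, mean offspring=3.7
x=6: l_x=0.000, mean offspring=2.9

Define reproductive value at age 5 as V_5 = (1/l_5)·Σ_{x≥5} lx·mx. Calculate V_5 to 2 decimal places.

3.70

lx·mx for x ≥ 5: 0.148, 0 → sum = 0.148
V_5 = 0.148 / l_5 = 0.148 / 0.04 = 3.7 → 3.70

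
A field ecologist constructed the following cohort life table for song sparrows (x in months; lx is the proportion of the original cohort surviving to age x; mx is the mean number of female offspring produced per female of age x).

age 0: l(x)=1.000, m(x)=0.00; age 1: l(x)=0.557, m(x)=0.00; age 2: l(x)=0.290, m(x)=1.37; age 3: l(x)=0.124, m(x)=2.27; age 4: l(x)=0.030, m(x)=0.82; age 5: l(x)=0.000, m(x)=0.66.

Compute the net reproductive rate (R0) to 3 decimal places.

lx·mx by age: 0, 0, 0.3973, 0.28148, 0.0246, 0
R0 = Σ lx·mx = 0.70338 → 0.703

0.703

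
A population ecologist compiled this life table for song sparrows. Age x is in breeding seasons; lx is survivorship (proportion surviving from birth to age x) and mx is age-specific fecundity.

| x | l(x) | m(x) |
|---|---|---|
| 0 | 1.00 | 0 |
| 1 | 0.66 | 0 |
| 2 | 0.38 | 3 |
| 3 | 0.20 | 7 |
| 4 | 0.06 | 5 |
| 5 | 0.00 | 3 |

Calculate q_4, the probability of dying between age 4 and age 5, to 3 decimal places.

1.000

q_4 = (l_4 − l_5) / l_4 = (0.06 − 0) / 0.06
     = 0.06 / 0.06 = 1 → 1.000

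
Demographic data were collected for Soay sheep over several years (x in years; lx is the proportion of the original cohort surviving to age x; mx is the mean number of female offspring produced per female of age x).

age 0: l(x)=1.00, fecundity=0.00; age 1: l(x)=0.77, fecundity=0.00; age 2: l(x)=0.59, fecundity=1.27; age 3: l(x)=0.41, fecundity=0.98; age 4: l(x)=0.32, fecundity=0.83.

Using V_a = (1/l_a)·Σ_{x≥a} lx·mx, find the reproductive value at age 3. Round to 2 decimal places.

lx·mx for x ≥ 3: 0.4018, 0.2656 → sum = 0.6674
V_3 = 0.6674 / l_3 = 0.6674 / 0.41 = 1.627805… → 1.63

1.63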